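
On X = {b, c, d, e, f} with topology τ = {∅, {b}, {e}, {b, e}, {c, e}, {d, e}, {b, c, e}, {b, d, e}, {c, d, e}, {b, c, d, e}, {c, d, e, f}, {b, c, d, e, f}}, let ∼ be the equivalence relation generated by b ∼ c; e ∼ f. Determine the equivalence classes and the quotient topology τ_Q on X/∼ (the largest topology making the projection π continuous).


X/∼ = {[b=c], [d], [e=f]}; |τ_Q| = 2.

Equivalence classes: [b=c], [d], [e=f].
Quotient map π: X → X/∼ sends b ↦ [b=c], c ↦ [b=c], d ↦ [d], e ↦ [e=f], f ↦ [e=f].
For each subset V ⊆ X/∼, compute π^{-1}(V) ⊆ X and check whether π^{-1}(V) ∈ τ. V is open in τ_Q iff π^{-1}(V) ∈ τ.
  V = {}: π^{-1}(V) = ∅ ∈ τ ✓.
  V = {[b=c]}: π^{-1}(V) = {b, c} ∉ τ ✗.
  V = {[d]}: π^{-1}(V) = {d} ∉ τ ✗.
  V = {[b=c], [d]}: π^{-1}(V) = {b, c, d} ∉ τ ✗.
  V = {[e=f]}: π^{-1}(V) = {e, f} ∉ τ ✗.
  V = {[b=c], [e=f]}: π^{-1}(V) = {b, c, e, f} ∉ τ ✗.
  V = {[d], [e=f]}: π^{-1}(V) = {d, e, f} ∉ τ ✗.
  V = {[b=c], [d], [e=f]}: π^{-1}(V) = {b, c, d, e, f} ∈ τ ✓.
Open sets in the quotient: τ_Q = {{}, {[b=c], [d], [e=f]}} (2 elements).


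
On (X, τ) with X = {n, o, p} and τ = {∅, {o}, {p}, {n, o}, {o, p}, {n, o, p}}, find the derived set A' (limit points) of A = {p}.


A' = ∅

For each x ∈ X, list the open sets U ∈ τ with x ∈ U, then check whether U ∩ (A ∖ {x}) ≠ ∅ for every such U.
  x = n: open {n, o} ∋ x has {n, o} ∩ (A ∖ {n}) = ∅, so x is NOT a limit point.
  x = o: open {o} ∋ x has {o} ∩ (A ∖ {o}) = ∅, so x is NOT a limit point.
  x = p: open {p} ∋ x has {p} ∩ (A ∖ {p}) = ∅, so x is NOT a limit point.
Collecting: A' = ∅.


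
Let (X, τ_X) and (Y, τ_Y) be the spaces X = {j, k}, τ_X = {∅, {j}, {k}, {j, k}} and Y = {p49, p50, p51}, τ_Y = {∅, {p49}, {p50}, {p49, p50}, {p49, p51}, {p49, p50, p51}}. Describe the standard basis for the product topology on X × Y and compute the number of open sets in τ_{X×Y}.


Basis B = {∅ × ∅, {j} × {p49}, {j} × {p50}, {k} × {p49}, {k} × {p50}, {j} × {p49, p50}, {j} × {p49, p51}, {j, k} × {p49}, {j, k} × {p50}, {k} × {p49, p50}, {k} × {p49, p51}, {j} × {p49, p50, p51}, {k} × {p49, p50, p51}, {j, k} × {p49, p50}, {j, k} × {p49, p51}, {j, k} × {p49, p50, p51}}; |τ_{X×Y}| = 36.

Enumerate products U × V with U ∈ τ_X, V ∈ τ_Y (deduplicated):
  ∅ × ∅ = {} (∅)
  {j} × {p49} = {(j,p49)}
  {j} × {p50} = {(j,p50)}
  {k} × {p49} = {(k,p49)}
  {k} × {p50} = {(k,p50)}
  {j} × {p49, p50} = {(j,p49), (j,p50)}
  {j} × {p49, p51} = {(j,p49), (j,p51)}
  {j, k} × {p49} = {(j,p49), (k,p49)}
  {j, k} × {p50} = {(j,p50), (k,p50)}
  {k} × {p49, p50} = {(k,p49), (k,p50)}
  {k} × {p49, p51} = {(k,p49), (k,p51)}
  {j} × {p49, p50, p51} = {(j,p49), (j,p50), (j,p51)}
  {k} × {p49, p50, p51} = {(k,p49), (k,p50), (k,p51)}
  {j, k} × {p49, p50} = {(j,p49), (j,p50), (k,p49), (k,p50)}
  {j, k} × {p49, p51} = {(j,p49), (j,p51), (k,p49), (k,p51)}
  {j, k} × {p49, p50, p51} = {(j,p49), (j,p50), (j,p51), (k,p49), (k,p50), (k,p51)}
These 16 distinct sets form the basis B.
Close under arbitrary unions to get τ_{X×Y}; counting gives |τ_{X×Y}| = 36.


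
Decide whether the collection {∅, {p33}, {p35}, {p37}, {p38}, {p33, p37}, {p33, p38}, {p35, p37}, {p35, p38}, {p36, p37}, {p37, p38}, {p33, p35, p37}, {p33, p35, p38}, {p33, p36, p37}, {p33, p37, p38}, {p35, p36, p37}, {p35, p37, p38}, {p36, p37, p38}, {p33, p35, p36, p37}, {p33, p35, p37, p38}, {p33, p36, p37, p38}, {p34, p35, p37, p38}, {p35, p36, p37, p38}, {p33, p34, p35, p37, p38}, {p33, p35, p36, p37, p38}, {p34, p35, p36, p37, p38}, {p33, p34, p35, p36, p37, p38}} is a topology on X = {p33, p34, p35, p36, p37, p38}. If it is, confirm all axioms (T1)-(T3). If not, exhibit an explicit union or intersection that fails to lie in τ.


τ is NOT a topology on X.

Axiom (T1): ∅ ∈ τ? Yes; X ∈ τ? Yes.
Axiom (T2/T3): check pairwise unions and intersections of members of τ.
Counterexample for (T2): {p33} ∪ {p35} = {p33, p35} ∉ τ. Therefore τ is NOT a topology.


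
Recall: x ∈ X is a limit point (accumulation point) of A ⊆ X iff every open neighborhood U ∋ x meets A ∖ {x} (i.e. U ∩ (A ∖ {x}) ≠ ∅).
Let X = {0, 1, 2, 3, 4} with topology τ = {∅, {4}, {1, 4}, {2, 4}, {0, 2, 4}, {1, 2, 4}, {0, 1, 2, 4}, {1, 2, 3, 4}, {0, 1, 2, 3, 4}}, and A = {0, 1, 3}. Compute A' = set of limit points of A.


A' = {3}

For each x ∈ X, list the open sets U ∈ τ with x ∈ U, then check whether U ∩ (A ∖ {x}) ≠ ∅ for every such U.
  x = 0: open {0, 2, 4} ∋ x has {0, 2, 4} ∩ (A ∖ {0}) = ∅, so x is NOT a limit point.
  x = 1: open {1, 4} ∋ x has {1, 4} ∩ (A ∖ {1}) = ∅, so x is NOT a limit point.
  x = 2: open {2, 4} ∋ x has {2, 4} ∩ (A ∖ {2}) = ∅, so x is NOT a limit point.
  x = 3: opens ∋ x are {1, 2, 3, 4}, {0, 1, 2, 3, 4}; each meets A ∖ {3}, so x IS a limit point.
  x = 4: open {4} ∋ x has {4} ∩ (A ∖ {4}) = ∅, so x is NOT a limit point.
Collecting: A' = {3}.


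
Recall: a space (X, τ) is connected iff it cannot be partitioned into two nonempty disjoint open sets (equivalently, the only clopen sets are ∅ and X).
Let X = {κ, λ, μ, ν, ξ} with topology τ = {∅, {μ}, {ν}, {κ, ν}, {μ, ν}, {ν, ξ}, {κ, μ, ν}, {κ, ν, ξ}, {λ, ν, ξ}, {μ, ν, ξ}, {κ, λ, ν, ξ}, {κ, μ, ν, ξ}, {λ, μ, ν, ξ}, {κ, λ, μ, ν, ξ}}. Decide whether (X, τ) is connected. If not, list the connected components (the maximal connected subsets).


(X, τ) is disconnected; components = [{μ}, {κ, λ, ν, ξ}].

Find clopen sets (U ∈ τ with X ∖ U ∈ τ):
  U = ∅, X ∖ U = {κ, λ, μ, ν, ξ} — both open, so U is clopen.
  U = {μ}, X ∖ U = {κ, λ, ν, ξ} — both open, so U is clopen.
  U = {κ, λ, ν, ξ}, X ∖ U = {μ} — both open, so U is clopen.
  U = {κ, λ, μ, ν, ξ}, X ∖ U = ∅ — both open, so U is clopen.
Nontrivial clopen(s) exist: e.g. {μ}. So (X, τ) is disconnected.
Compute connected components by grouping points that agree on all clopens:
  component: {μ}
  component: {κ, λ, ν, ξ}


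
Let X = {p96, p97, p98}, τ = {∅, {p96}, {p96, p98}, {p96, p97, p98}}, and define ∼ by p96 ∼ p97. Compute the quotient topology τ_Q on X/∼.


X/∼ = {[p96=p97], [p98]}; |τ_Q| = 2.

Equivalence classes: [p96=p97], [p98].
Quotient map π: X → X/∼ sends p96 ↦ [p96=p97], p97 ↦ [p96=p97], p98 ↦ [p98].
For each subset V ⊆ X/∼, compute π^{-1}(V) ⊆ X and check whether π^{-1}(V) ∈ τ. V is open in τ_Q iff π^{-1}(V) ∈ τ.
  V = {}: π^{-1}(V) = ∅ ∈ τ ✓.
  V = {[p96=p97]}: π^{-1}(V) = {p96, p97} ∉ τ ✗.
  V = {[p98]}: π^{-1}(V) = {p98} ∉ τ ✗.
  V = {[p96=p97], [p98]}: π^{-1}(V) = {p96, p97, p98} ∈ τ ✓.
Open sets in the quotient: τ_Q = {{}, {[p96=p97], [p98]}} (2 elements).


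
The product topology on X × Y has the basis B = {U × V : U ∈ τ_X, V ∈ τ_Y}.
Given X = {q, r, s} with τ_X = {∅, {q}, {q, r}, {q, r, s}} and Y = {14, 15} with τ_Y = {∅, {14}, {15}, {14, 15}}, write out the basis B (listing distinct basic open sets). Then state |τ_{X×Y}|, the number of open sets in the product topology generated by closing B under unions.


Basis B = {∅ × ∅, {q} × {14}, {q} × {15}, {q} × {14, 15}, {q, r} × {14}, {q, r} × {15}, {q, r, s} × {14}, {q, r, s} × {15}, {q, r} × {14, 15}, {q, r, s} × {14, 15}}; |τ_{X×Y}| = 16.

Enumerate products U × V with U ∈ τ_X, V ∈ τ_Y (deduplicated):
  ∅ × ∅ = {} (∅)
  {q} × {14} = {(q,14)}
  {q} × {15} = {(q,15)}
  {q} × {14, 15} = {(q,14), (q,15)}
  {q, r} × {14} = {(q,14), (r,14)}
  {q, r} × {15} = {(q,15), (r,15)}
  {q, r, s} × {14} = {(q,14), (r,14), (s,14)}
  {q, r, s} × {15} = {(q,15), (r,15), (s,15)}
  {q, r} × {14, 15} = {(q,14), (q,15), (r,14), (r,15)}
  {q, r, s} × {14, 15} = {(q,14), (q,15), (r,14), (r,15), (s,14), (s,15)}
These 10 distinct sets form the basis B.
Close under arbitrary unions to get τ_{X×Y}; counting gives |τ_{X×Y}| = 16.


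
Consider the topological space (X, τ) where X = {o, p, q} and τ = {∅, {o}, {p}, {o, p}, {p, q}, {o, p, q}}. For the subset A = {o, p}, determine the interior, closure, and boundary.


int(A) = {o, p}, cl(A) = {o, p, q}, ∂A = {q}.

Closed sets in (X, τ) are complements of opens:
  closed(X, τ) = {∅, {o}, {q}, {o, q}, {p, q}, {o, p, q}}.
int(A) = ⋃ {U ∈ τ : U ⊆ A}. Opens contained in A: ∅, {o}, {p}, {o, p}.
Taking the union of these: int(A) = {o, p}.
cl(A) = ⋂ {C closed : A ⊆ C}. Closed sets containing A: {o, p, q}.
Intersecting these: cl(A) = {o, p, q}.
∂A = cl(A) ∖ int(A) = {o, p, q} ∖ {o, p} = {q}.


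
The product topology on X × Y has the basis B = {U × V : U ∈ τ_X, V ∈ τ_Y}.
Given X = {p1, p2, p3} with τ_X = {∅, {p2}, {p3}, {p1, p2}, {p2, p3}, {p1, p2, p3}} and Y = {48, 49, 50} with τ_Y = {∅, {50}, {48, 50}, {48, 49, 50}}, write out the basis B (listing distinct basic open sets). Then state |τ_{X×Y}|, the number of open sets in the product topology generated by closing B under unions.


Basis B = {∅ × ∅, {p2} × {50}, {p3} × {50}, {p1, p2} × {50}, {p2} × {48, 50}, {p2, p3} × {50}, {p3} × {48, 50}, {p1, p2, p3} × {50}, {p2} × {48, 49, 50}, {p3} × {48, 49, 50}, {p1, p2} × {48, 50}, {p2, p3} × {48, 50}, {p1, p2} × {48, 49, 50}, {p1, p2, p3} × {48, 50}, {p2, p3} × {48, 49, 50}, {p1, p2, p3} × {48, 49, 50}}; |τ_{X×Y}| = 40.

Enumerate products U × V with U ∈ τ_X, V ∈ τ_Y (deduplicated):
  ∅ × ∅ = {} (∅)
  {p2} × {50} = {(p2,50)}
  {p3} × {50} = {(p3,50)}
  {p1, p2} × {50} = {(p1,50), (p2,50)}
  {p2} × {48, 50} = {(p2,48), (p2,50)}
  {p2, p3} × {50} = {(p2,50), (p3,50)}
  {p3} × {48, 50} = {(p3,48), (p3,50)}
  {p1, p2, p3} × {50} = {(p1,50), (p2,50), (p3,50)}
  {p2} × {48, 49, 50} = {(p2,48), (p2,49), (p2,50)}
  {p3} × {48, 49, 50} = {(p3,48), (p3,49), (p3,50)}
  {p1, p2} × {48, 50} = {(p1,48), (p1,50), (p2,48), (p2,50)}
  {p2, p3} × {48, 50} = {(p2,48), (p2,50), (p3,48), (p3,50)}
  {p1, p2} × {48, 49, 50} = {(p1,48), (p1,49), (p1,50), (p2,48), (p2,49), (p2,50)}
  {p1, p2, p3} × {48, 50} = {(p1,48), (p1,50), (p2,48), (p2,50), (p3,48), (p3,50)}
  {p2, p3} × {48, 49, 50} = {(p2,48), (p2,49), (p2,50), (p3,48), (p3,49), (p3,50)}
  {p1, p2, p3} × {48, 49, 50} = {(p1,48), (p1,49), (p1,50), (p2,48), (p2,49), (p2,50), (p3,48), (p3,49), (p3,50)}
These 16 distinct sets form the basis B.
Close under arbitrary unions to get τ_{X×Y}; counting gives |τ_{X×Y}| = 40.


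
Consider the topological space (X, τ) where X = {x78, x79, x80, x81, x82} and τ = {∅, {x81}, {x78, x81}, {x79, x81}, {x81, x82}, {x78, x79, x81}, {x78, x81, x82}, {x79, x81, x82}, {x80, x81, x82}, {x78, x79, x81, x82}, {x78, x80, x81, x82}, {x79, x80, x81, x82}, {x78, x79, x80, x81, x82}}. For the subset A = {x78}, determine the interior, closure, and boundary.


int(A) = ∅, cl(A) = {x78}, ∂A = {x78}.

Closed sets in (X, τ) are complements of opens:
  closed(X, τ) = {∅, {x78}, {x79}, {x80}, {x78, x79}, {x78, x80}, {x79, x80}, {x80, x82}, {x78, x79, x80}, {x78, x80, x82}, {x79, x80, x82}, {x78, x79, x80, x82}, {x78, x79, x80, x81, x82}}.
int(A) = ⋃ {U ∈ τ : U ⊆ A}. Opens contained in A: ∅.
Taking the union of these: int(A) = ∅.
cl(A) = ⋂ {C closed : A ⊆ C}. Closed sets containing A: {x78}, {x78, x79}, {x78, x80}, {x78, x79, x80}, {x78, x80, x82}, {x78, x79, x80, x82}, {x78, x79, x80, x81, x82}.
Intersecting these: cl(A) = {x78}.
∂A = cl(A) ∖ int(A) = {x78} ∖ ∅ = {x78}.


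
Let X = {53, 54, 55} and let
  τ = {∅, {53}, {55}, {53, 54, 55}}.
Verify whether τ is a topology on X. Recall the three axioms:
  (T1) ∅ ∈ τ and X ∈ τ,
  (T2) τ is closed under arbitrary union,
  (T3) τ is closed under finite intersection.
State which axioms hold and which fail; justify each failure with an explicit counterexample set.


τ is NOT a topology on X.

Axiom (T1): ∅ ∈ τ? Yes; X ∈ τ? Yes.
Axiom (T2/T3): check pairwise unions and intersections of members of τ.
Counterexample for (T2): {53} ∪ {55} = {53, 55} ∉ τ. Therefore τ is NOT a topology.


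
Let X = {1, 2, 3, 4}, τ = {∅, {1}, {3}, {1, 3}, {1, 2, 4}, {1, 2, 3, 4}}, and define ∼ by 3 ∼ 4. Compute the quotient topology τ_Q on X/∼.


X/∼ = {[1], [2], [3=4]}; |τ_Q| = 3.

Equivalence classes: [1], [2], [3=4].
Quotient map π: X → X/∼ sends 1 ↦ [1], 2 ↦ [2], 3 ↦ [3=4], 4 ↦ [3=4].
For each subset V ⊆ X/∼, compute π^{-1}(V) ⊆ X and check whether π^{-1}(V) ∈ τ. V is open in τ_Q iff π^{-1}(V) ∈ τ.
  V = {}: π^{-1}(V) = ∅ ∈ τ ✓.
  V = {[1]}: π^{-1}(V) = {1} ∈ τ ✓.
  V = {[2]}: π^{-1}(V) = {2} ∉ τ ✗.
  V = {[1], [2]}: π^{-1}(V) = {1, 2} ∉ τ ✗.
  V = {[3=4]}: π^{-1}(V) = {3, 4} ∉ τ ✗.
  V = {[1], [3=4]}: π^{-1}(V) = {1, 3, 4} ∉ τ ✗.
  V = {[2], [3=4]}: π^{-1}(V) = {2, 3, 4} ∉ τ ✗.
  V = {[1], [2], [3=4]}: π^{-1}(V) = {1, 2, 3, 4} ∈ τ ✓.
Open sets in the quotient: τ_Q = {{}, {[1]}, {[1], [2], [3=4]}} (3 elements).


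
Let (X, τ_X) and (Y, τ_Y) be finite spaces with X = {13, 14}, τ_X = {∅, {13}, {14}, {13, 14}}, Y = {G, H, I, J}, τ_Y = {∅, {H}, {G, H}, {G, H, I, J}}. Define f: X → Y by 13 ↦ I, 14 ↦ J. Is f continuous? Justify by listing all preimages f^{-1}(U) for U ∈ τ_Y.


f IS continuous.

Compute f^{-1}(U) for each U ∈ τ_Y:
  U = ∅: f^{-1}(U) = ∅ ∈ τ_X ✓.
  U = {H}: f^{-1}(U) = ∅ ∈ τ_X ✓.
  U = {G, H}: f^{-1}(U) = ∅ ∈ τ_X ✓.
  U = {G, H, I, J}: f^{-1}(U) = {13, 14} ∈ τ_X ✓.
Every preimage lies in τ_X, so f IS continuous.


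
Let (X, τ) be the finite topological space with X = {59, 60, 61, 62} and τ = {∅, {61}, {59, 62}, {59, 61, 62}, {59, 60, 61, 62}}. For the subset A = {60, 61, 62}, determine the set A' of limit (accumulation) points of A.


A' = {59, 60}

For each x ∈ X, list the open sets U ∈ τ with x ∈ U, then check whether U ∩ (A ∖ {x}) ≠ ∅ for every such U.
  x = 59: opens ∋ x are {59, 62}, {59, 61, 62}, {59, 60, 61, 62}; each meets A ∖ {59}, so x IS a limit point.
  x = 60: opens ∋ x are {59, 60, 61, 62}; each meets A ∖ {60}, so x IS a limit point.
  x = 61: open {61} ∋ x has {61} ∩ (A ∖ {61}) = ∅, so x is NOT a limit point.
  x = 62: open {59, 62} ∋ x has {59, 62} ∩ (A ∖ {62}) = ∅, so x is NOT a limit point.
Collecting: A' = {59, 60}.


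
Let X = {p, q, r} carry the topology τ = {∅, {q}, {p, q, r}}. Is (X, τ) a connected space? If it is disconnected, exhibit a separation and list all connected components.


(X, τ) is connected.

Find clopen sets (U ∈ τ with X ∖ U ∈ τ):
  U = ∅, X ∖ U = {p, q, r} — both open, so U is clopen.
  U = {p, q, r}, X ∖ U = ∅ — both open, so U is clopen.
Only trivial clopens (∅ and X) exist, so (X, τ) is connected.
Compute connected components by grouping points that agree on all clopens:
  component: {p, q, r}


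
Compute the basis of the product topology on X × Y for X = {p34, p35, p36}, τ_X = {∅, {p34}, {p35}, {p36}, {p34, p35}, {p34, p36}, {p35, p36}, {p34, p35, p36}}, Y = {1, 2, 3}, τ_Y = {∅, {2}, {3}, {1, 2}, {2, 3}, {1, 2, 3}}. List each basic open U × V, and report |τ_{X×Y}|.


Basis B = {∅ × ∅, {p34} × {2}, {p34} × {3}, {p35} × {2}, {p35} × {3}, {p36} × {2}, {p36} × {3}, {p34} × {1, 2}, {p34} × {2, 3}, {p34, p35} × {2}, {p34, p36} × {2}, {p34, p35} × {3}, {p34, p36} × {3}, {p35} × {1, 2}, {p35} × {2, 3}, {p35, p36} × {2}, {p35, p36} × {3}, {p36} × {1, 2}, {p36} × {2, 3}, {p34} × {1, 2, 3}, {p34, p35, p36} × {2}, {p34, p35, p36} × {3}, {p35} × {1, 2, 3}, {p36} × {1, 2, 3}, {p34, p35} × {1, 2}, {p34, p36} × {1, 2}, {p34, p35} × {2, 3}, {p34, p36} × {2, 3}, {p35, p36} × {1, 2}, {p35, p36} × {2, 3}, {p34, p35} × {1, 2, 3}, {p34, p36} × {1, 2, 3}, {p34, p35, p36} × {1, 2}, {p34, p35, p36} × {2, 3}, {p35, p36} × {1, 2, 3}, {p34, p35, p36} × {1, 2, 3}}; |τ_{X×Y}| = 216.

Enumerate products U × V with U ∈ τ_X, V ∈ τ_Y (deduplicated):
  ∅ × ∅ = {} (∅)
  {p34} × {2} = {(p34,2)}
  {p34} × {3} = {(p34,3)}
  {p35} × {2} = {(p35,2)}
  {p35} × {3} = {(p35,3)}
  {p36} × {2} = {(p36,2)}
  {p36} × {3} = {(p36,3)}
  {p34} × {1, 2} = {(p34,1), (p34,2)}
  {p34} × {2, 3} = {(p34,2), (p34,3)}
  {p34, p35} × {2} = {(p34,2), (p35,2)}
  {p34, p36} × {2} = {(p34,2), (p36,2)}
  {p34, p35} × {3} = {(p34,3), (p35,3)}
  {p34, p36} × {3} = {(p34,3), (p36,3)}
  {p35} × {1, 2} = {(p35,1), (p35,2)}
  {p35} × {2, 3} = {(p35,2), (p35,3)}
  {p35, p36} × {2} = {(p35,2), (p36,2)}
  {p35, p36} × {3} = {(p35,3), (p36,3)}
  {p36} × {1, 2} = {(p36,1), (p36,2)}
  {p36} × {2, 3} = {(p36,2), (p36,3)}
  {p34} × {1, 2, 3} = {(p34,1), (p34,2), (p34,3)}
  {p34, p35, p36} × {2} = {(p34,2), (p35,2), (p36,2)}
  {p34, p35, p36} × {3} = {(p34,3), (p35,3), (p36,3)}
  {p35} × {1, 2, 3} = {(p35,1), (p35,2), (p35,3)}
  {p36} × {1, 2, 3} = {(p36,1), (p36,2), (p36,3)}
  {p34, p35} × {1, 2} = {(p34,1), (p34,2), (p35,1), (p35,2)}
  {p34, p36} × {1, 2} = {(p34,1), (p34,2), (p36,1), (p36,2)}
  {p34, p35} × {2, 3} = {(p34,2), (p34,3), (p35,2), (p35,3)}
  {p34, p36} × {2, 3} = {(p34,2), (p34,3), (p36,2), (p36,3)}
  {p35, p36} × {1, 2} = {(p35,1), (p35,2), (p36,1), (p36,2)}
  {p35, p36} × {2, 3} = {(p35,2), (p35,3), (p36,2), (p36,3)}
  {p34, p35} × {1, 2, 3} = {(p34,1), (p34,2), (p34,3), (p35,1), (p35,2), (p35,3)}
  {p34, p36} × {1, 2, 3} = {(p34,1), (p34,2), (p34,3), (p36,1), (p36,2), (p36,3)}
  {p34, p35, p36} × {1, 2} = {(p34,1), (p34,2), (p35,1), (p35,2), (p36,1), (p36,2)}
  {p34, p35, p36} × {2, 3} = {(p34,2), (p34,3), (p35,2), (p35,3), (p36,2), (p36,3)}
  {p35, p36} × {1, 2, 3} = {(p35,1), (p35,2), (p35,3), (p36,1), (p36,2), (p36,3)}
  {p34, p35, p36} × {1, 2, 3} = {(p34,1), (p34,2), (p34,3), (p35,1), (p35,2), (p35,3), (p36,1), (p36,2), (p36,3)}
These 36 distinct sets form the basis B.
Close under arbitrary unions to get τ_{X×Y}; counting gives |τ_{X×Y}| = 216.


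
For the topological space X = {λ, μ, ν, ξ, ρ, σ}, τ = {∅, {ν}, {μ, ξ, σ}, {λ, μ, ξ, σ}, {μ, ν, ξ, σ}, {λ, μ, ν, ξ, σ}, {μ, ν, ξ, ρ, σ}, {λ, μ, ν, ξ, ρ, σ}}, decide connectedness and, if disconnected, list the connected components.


(X, τ) is connected.

Find clopen sets (U ∈ τ with X ∖ U ∈ τ):
  U = ∅, X ∖ U = {λ, μ, ν, ξ, ρ, σ} — both open, so U is clopen.
  U = {λ, μ, ν, ξ, ρ, σ}, X ∖ U = ∅ — both open, so U is clopen.
Only trivial clopens (∅ and X) exist, so (X, τ) is connected.
Compute connected components by grouping points that agree on all clopens:
  component: {λ, μ, ν, ξ, ρ, σ}


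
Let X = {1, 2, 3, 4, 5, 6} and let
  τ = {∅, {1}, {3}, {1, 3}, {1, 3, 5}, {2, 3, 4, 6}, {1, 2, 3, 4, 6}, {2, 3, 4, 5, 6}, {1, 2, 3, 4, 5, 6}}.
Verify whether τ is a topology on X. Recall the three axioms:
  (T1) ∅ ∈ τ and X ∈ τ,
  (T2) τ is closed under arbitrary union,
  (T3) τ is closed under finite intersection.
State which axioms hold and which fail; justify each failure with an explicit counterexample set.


τ is NOT a topology on X.

Axiom (T1): ∅ ∈ τ? Yes; X ∈ τ? Yes.
Axiom (T2/T3): check pairwise unions and intersections of members of τ.
Counterexample for (T3): {1, 3, 5} ∩ {2, 3, 4, 5, 6} = {3, 5} ∉ τ. Therefore τ is NOT a topology.


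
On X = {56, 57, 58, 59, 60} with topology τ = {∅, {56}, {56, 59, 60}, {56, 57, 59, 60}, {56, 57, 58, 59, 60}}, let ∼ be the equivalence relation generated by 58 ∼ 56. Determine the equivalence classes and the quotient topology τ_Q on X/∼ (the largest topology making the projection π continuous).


X/∼ = {[56=58], [57], [59], [60]}; |τ_Q| = 2.

Equivalence classes: [56=58], [57], [59], [60].
Quotient map π: X → X/∼ sends 56 ↦ [56=58], 57 ↦ [57], 58 ↦ [56=58], 59 ↦ [59], 60 ↦ [60].
For each subset V ⊆ X/∼, compute π^{-1}(V) ⊆ X and check whether π^{-1}(V) ∈ τ. V is open in τ_Q iff π^{-1}(V) ∈ τ.
  V = {}: π^{-1}(V) = ∅ ∈ τ ✓.
  V = {[56=58]}: π^{-1}(V) = {56, 58} ∉ τ ✗.
  V = {[57]}: π^{-1}(V) = {57} ∉ τ ✗.
  V = {[56=58], [57]}: π^{-1}(V) = {56, 57, 58} ∉ τ ✗.
  V = {[59]}: π^{-1}(V) = {59} ∉ τ ✗.
  V = {[56=58], [59]}: π^{-1}(V) = {56, 58, 59} ∉ τ ✗.
  V = {[57], [59]}: π^{-1}(V) = {57, 59} ∉ τ ✗.
  V = {[56=58], [57], [59]}: π^{-1}(V) = {56, 57, 58, 59} ∉ τ ✗.
  V = {[60]}: π^{-1}(V) = {60} ∉ τ ✗.
  V = {[56=58], [60]}: π^{-1}(V) = {56, 58, 60} ∉ τ ✗.
  V = {[57], [60]}: π^{-1}(V) = {57, 60} ∉ τ ✗.
  V = {[56=58], [57], [60]}: π^{-1}(V) = {56, 57, 58, 60} ∉ τ ✗.
  V = {[59], [60]}: π^{-1}(V) = {59, 60} ∉ τ ✗.
  V = {[56=58], [59], [60]}: π^{-1}(V) = {56, 58, 59, 60} ∉ τ ✗.
  V = {[57], [59], [60]}: π^{-1}(V) = {57, 59, 60} ∉ τ ✗.
  V = {[56=58], [57], [59], [60]}: π^{-1}(V) = {56, 57, 58, 59, 60} ∈ τ ✓.
Open sets in the quotient: τ_Q = {{}, {[56=58], [57], [59], [60]}} (2 elements).


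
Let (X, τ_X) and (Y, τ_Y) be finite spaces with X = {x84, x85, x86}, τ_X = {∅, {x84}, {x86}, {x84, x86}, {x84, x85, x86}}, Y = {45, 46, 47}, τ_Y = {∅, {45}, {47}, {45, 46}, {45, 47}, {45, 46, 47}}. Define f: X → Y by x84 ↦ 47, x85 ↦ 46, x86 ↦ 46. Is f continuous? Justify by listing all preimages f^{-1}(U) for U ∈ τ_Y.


f is NOT continuous.

Compute f^{-1}(U) for each U ∈ τ_Y:
  U = ∅: f^{-1}(U) = ∅ ∈ τ_X ✓.
  U = {45}: f^{-1}(U) = ∅ ∈ τ_X ✓.
  U = {47}: f^{-1}(U) = {x84} ∈ τ_X ✓.
  U = {45, 46}: f^{-1}(U) = {x85, x86} ∉ τ_X ✗.
  U = {45, 47}: f^{-1}(U) = {x84} ∈ τ_X ✓.
  U = {45, 46, 47}: f^{-1}(U) = {x84, x85, x86} ∈ τ_X ✓.
Found U = {45, 46} with f^{-1}(U) = {x85, x86} not in τ_X. Therefore f is NOT continuous.


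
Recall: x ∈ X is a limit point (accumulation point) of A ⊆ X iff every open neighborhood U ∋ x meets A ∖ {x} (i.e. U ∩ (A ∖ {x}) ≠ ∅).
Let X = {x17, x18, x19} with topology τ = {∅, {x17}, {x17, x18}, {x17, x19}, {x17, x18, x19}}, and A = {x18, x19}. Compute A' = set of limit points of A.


A' = ∅

For each x ∈ X, list the open sets U ∈ τ with x ∈ U, then check whether U ∩ (A ∖ {x}) ≠ ∅ for every such U.
  x = x17: open {x17} ∋ x has {x17} ∩ (A ∖ {x17}) = ∅, so x is NOT a limit point.
  x = x18: open {x17, x18} ∋ x has {x17, x18} ∩ (A ∖ {x18}) = ∅, so x is NOT a limit point.
  x = x19: open {x17, x19} ∋ x has {x17, x19} ∩ (A ∖ {x19}) = ∅, so x is NOT a limit point.
Collecting: A' = ∅.


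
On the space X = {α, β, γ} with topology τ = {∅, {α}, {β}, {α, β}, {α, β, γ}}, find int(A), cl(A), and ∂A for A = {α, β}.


int(A) = {α, β}, cl(A) = {α, β, γ}, ∂A = {γ}.

Closed sets in (X, τ) are complements of opens:
  closed(X, τ) = {∅, {γ}, {α, γ}, {β, γ}, {α, β, γ}}.
int(A) = ⋃ {U ∈ τ : U ⊆ A}. Opens contained in A: ∅, {α}, {β}, {α, β}.
Taking the union of these: int(A) = {α, β}.
cl(A) = ⋂ {C closed : A ⊆ C}. Closed sets containing A: {α, β, γ}.
Intersecting these: cl(A) = {α, β, γ}.
∂A = cl(A) ∖ int(A) = {α, β, γ} ∖ {α, β} = {γ}.


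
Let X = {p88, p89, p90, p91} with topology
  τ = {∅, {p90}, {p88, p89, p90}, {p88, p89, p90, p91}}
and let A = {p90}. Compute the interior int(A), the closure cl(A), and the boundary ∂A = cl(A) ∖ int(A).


int(A) = {p90}, cl(A) = {p88, p89, p90, p91}, ∂A = {p88, p89, p91}.

Closed sets in (X, τ) are complements of opens:
  closed(X, τ) = {∅, {p91}, {p88, p89, p91}, {p88, p89, p90, p91}}.
int(A) = ⋃ {U ∈ τ : U ⊆ A}. Opens contained in A: ∅, {p90}.
Taking the union of these: int(A) = {p90}.
cl(A) = ⋂ {C closed : A ⊆ C}. Closed sets containing A: {p88, p89, p90, p91}.
Intersecting these: cl(A) = {p88, p89, p90, p91}.
∂A = cl(A) ∖ int(A) = {p88, p89, p90, p91} ∖ {p90} = {p88, p89, p91}.


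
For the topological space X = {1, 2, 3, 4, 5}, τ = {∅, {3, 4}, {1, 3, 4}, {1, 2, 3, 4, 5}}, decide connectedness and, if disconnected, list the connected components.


(X, τ) is connected.

Find clopen sets (U ∈ τ with X ∖ U ∈ τ):
  U = ∅, X ∖ U = {1, 2, 3, 4, 5} — both open, so U is clopen.
  U = {1, 2, 3, 4, 5}, X ∖ U = ∅ — both open, so U is clopen.
Only trivial clopens (∅ and X) exist, so (X, τ) is connected.
Compute connected components by grouping points that agree on all clopens:
  component: {1, 2, 3, 4, 5}


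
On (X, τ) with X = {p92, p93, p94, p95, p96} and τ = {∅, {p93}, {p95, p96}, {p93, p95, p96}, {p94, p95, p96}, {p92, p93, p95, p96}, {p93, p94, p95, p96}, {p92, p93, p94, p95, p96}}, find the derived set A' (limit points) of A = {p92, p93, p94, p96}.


A' = {p92, p94, p95}

For each x ∈ X, list the open sets U ∈ τ with x ∈ U, then check whether U ∩ (A ∖ {x}) ≠ ∅ for every such U.
  x = p92: opens ∋ x are {p92, p93, p95, p96}, {p92, p93, p94, p95, p96}; each meets A ∖ {p92}, so x IS a limit point.
  x = p93: open {p93} ∋ x has {p93} ∩ (A ∖ {p93}) = ∅, so x is NOT a limit point.
  x = p94: opens ∋ x are {p94, p95, p96}, {p93, p94, p95, p96}, {p92, p93, p94, p95, p96}; each meets A ∖ {p94}, so x IS a limit point.
  x = p95: opens ∋ x are {p95, p96}, {p93, p95, p96}, {p94, p95, p96}, {p92, p93, p95, p96}, {p93, p94, p95, p96}, {p92, p93, p94, p95, p96}; each meets A ∖ {p95}, so x IS a limit point.
  x = p96: open {p95, p96} ∋ x has {p95, p96} ∩ (A ∖ {p96}) = ∅, so x is NOT a limit point.
Collecting: A' = {p92, p94, p95}.


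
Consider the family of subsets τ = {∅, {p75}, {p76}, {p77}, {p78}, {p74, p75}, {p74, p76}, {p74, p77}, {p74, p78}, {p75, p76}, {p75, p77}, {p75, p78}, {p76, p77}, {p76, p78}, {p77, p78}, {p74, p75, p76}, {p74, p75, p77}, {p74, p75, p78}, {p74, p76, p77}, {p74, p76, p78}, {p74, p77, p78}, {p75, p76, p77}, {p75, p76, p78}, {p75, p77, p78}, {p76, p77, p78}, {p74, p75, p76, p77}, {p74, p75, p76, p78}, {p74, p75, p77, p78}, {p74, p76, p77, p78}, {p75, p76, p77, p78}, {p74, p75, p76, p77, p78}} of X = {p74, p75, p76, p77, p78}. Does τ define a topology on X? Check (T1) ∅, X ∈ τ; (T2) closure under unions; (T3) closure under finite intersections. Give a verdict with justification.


τ is NOT a topology on X.

Axiom (T1): ∅ ∈ τ? Yes; X ∈ τ? Yes.
Axiom (T2/T3): check pairwise unions and intersections of members of τ.
Counterexample for (T3): {p74, p75} ∩ {p74, p76} = {p74} ∉ τ. Therefore τ is NOT a topology.


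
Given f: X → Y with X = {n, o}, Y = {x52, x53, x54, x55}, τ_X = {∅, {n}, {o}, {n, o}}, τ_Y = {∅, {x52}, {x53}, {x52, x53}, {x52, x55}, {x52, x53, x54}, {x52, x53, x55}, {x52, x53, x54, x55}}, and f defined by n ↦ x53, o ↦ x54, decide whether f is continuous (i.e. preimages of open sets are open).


f IS continuous.

Compute f^{-1}(U) for each U ∈ τ_Y:
  U = ∅: f^{-1}(U) = ∅ ∈ τ_X ✓.
  U = {x52}: f^{-1}(U) = ∅ ∈ τ_X ✓.
  U = {x53}: f^{-1}(U) = {n} ∈ τ_X ✓.
  U = {x52, x53}: f^{-1}(U) = {n} ∈ τ_X ✓.
  U = {x52, x55}: f^{-1}(U) = ∅ ∈ τ_X ✓.
  U = {x52, x53, x54}: f^{-1}(U) = {n, o} ∈ τ_X ✓.
  U = {x52, x53, x55}: f^{-1}(U) = {n} ∈ τ_X ✓.
  U = {x52, x53, x54, x55}: f^{-1}(U) = {n, o} ∈ τ_X ✓.
Every preimage lies in τ_X, so f IS continuous.


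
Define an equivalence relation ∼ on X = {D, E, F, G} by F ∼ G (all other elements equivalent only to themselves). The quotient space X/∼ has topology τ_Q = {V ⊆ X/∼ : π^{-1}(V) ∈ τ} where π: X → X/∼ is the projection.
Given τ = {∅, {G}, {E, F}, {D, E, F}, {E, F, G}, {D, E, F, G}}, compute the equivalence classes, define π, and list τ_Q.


X/∼ = {[D], [E], [F=G]}; |τ_Q| = 3.

Equivalence classes: [D], [E], [F=G].
Quotient map π: X → X/∼ sends D ↦ [D], E ↦ [E], F ↦ [F=G], G ↦ [F=G].
For each subset V ⊆ X/∼, compute π^{-1}(V) ⊆ X and check whether π^{-1}(V) ∈ τ. V is open in τ_Q iff π^{-1}(V) ∈ τ.
  V = {}: π^{-1}(V) = ∅ ∈ τ ✓.
  V = {[D]}: π^{-1}(V) = {D} ∉ τ ✗.
  V = {[E]}: π^{-1}(V) = {E} ∉ τ ✗.
  V = {[D], [E]}: π^{-1}(V) = {D, E} ∉ τ ✗.
  V = {[F=G]}: π^{-1}(V) = {F, G} ∉ τ ✗.
  V = {[D], [F=G]}: π^{-1}(V) = {D, F, G} ∉ τ ✗.
  V = {[E], [F=G]}: π^{-1}(V) = {E, F, G} ∈ τ ✓.
  V = {[D], [E], [F=G]}: π^{-1}(V) = {D, E, F, G} ∈ τ ✓.
Open sets in the quotient: τ_Q = {{}, {[E], [F=G]}, {[D], [E], [F=G]}} (3 elements).


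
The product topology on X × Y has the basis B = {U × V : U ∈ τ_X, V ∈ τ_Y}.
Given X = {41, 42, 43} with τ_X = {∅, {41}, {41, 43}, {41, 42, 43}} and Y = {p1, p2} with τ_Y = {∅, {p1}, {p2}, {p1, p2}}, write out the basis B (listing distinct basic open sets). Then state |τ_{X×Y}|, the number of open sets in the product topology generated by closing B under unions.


Basis B = {∅ × ∅, {41} × {p1}, {41} × {p2}, {41} × {p1, p2}, {41, 43} × {p1}, {41, 43} × {p2}, {41, 42, 43} × {p1}, {41, 42, 43} × {p2}, {41, 43} × {p1, p2}, {41, 42, 43} × {p1, p2}}; |τ_{X×Y}| = 16.

Enumerate products U × V with U ∈ τ_X, V ∈ τ_Y (deduplicated):
  ∅ × ∅ = {} (∅)
  {41} × {p1} = {(41,p1)}
  {41} × {p2} = {(41,p2)}
  {41} × {p1, p2} = {(41,p1), (41,p2)}
  {41, 43} × {p1} = {(41,p1), (43,p1)}
  {41, 43} × {p2} = {(41,p2), (43,p2)}
  {41, 42, 43} × {p1} = {(41,p1), (42,p1), (43,p1)}
  {41, 42, 43} × {p2} = {(41,p2), (42,p2), (43,p2)}
  {41, 43} × {p1, p2} = {(41,p1), (41,p2), (43,p1), (43,p2)}
  {41, 42, 43} × {p1, p2} = {(41,p1), (41,p2), (42,p1), (42,p2), (43,p1), (43,p2)}
These 10 distinct sets form the basis B.
Close under arbitrary unions to get τ_{X×Y}; counting gives |τ_{X×Y}| = 16.


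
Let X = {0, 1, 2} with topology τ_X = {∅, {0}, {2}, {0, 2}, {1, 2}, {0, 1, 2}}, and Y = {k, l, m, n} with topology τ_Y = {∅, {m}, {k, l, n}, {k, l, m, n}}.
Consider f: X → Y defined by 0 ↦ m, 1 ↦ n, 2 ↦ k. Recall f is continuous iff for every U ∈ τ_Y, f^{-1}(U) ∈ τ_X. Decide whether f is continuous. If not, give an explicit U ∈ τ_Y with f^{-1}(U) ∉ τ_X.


f IS continuous.

Compute f^{-1}(U) for each U ∈ τ_Y:
  U = ∅: f^{-1}(U) = ∅ ∈ τ_X ✓.
  U = {m}: f^{-1}(U) = {0} ∈ τ_X ✓.
  U = {k, l, n}: f^{-1}(U) = {1, 2} ∈ τ_X ✓.
  U = {k, l, m, n}: f^{-1}(U) = {0, 1, 2} ∈ τ_X ✓.
Every preimage lies in τ_X, so f IS continuous.


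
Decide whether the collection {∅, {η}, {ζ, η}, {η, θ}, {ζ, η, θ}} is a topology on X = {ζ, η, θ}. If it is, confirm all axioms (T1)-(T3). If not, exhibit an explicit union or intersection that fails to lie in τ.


τ IS a topology on X.

Axiom (T1): ∅ ∈ τ? Yes; X ∈ τ? Yes.
Axiom (T2/T3): check pairwise unions and intersections of members of τ.
All pairwise intersections and unions checked — each lies in τ. Therefore τ satisfies (T1), (T2), (T3): it IS a topology on X.


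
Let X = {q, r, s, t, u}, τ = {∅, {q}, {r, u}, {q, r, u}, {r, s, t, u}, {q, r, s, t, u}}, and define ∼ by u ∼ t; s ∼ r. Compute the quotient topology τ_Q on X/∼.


X/∼ = {[q], [r=s], [t=u]}; |τ_Q| = 4.

Equivalence classes: [q], [r=s], [t=u].
Quotient map π: X → X/∼ sends q ↦ [q], r ↦ [r=s], s ↦ [r=s], t ↦ [t=u], u ↦ [t=u].
For each subset V ⊆ X/∼, compute π^{-1}(V) ⊆ X and check whether π^{-1}(V) ∈ τ. V is open in τ_Q iff π^{-1}(V) ∈ τ.
  V = {}: π^{-1}(V) = ∅ ∈ τ ✓.
  V = {[q]}: π^{-1}(V) = {q} ∈ τ ✓.
  V = {[r=s]}: π^{-1}(V) = {r, s} ∉ τ ✗.
  V = {[q], [r=s]}: π^{-1}(V) = {q, r, s} ∉ τ ✗.
  V = {[t=u]}: π^{-1}(V) = {t, u} ∉ τ ✗.
  V = {[q], [t=u]}: π^{-1}(V) = {q, t, u} ∉ τ ✗.
  V = {[r=s], [t=u]}: π^{-1}(V) = {r, s, t, u} ∈ τ ✓.
  V = {[q], [r=s], [t=u]}: π^{-1}(V) = {q, r, s, t, u} ∈ τ ✓.
Open sets in the quotient: τ_Q = {{}, {[q]}, {[r=s], [t=u]}, {[q], [r=s], [t=u]}} (4 elements).


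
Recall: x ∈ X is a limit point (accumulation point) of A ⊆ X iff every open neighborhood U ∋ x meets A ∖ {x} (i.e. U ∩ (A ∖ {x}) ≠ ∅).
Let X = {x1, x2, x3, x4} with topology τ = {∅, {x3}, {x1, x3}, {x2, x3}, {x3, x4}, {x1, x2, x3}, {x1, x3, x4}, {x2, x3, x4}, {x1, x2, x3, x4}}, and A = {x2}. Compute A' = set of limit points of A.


A' = ∅

For each x ∈ X, list the open sets U ∈ τ with x ∈ U, then check whether U ∩ (A ∖ {x}) ≠ ∅ for every such U.
  x = x1: open {x1, x3} ∋ x has {x1, x3} ∩ (A ∖ {x1}) = ∅, so x is NOT a limit point.
  x = x2: open {x2, x3} ∋ x has {x2, x3} ∩ (A ∖ {x2}) = ∅, so x is NOT a limit point.
  x = x3: open {x3} ∋ x has {x3} ∩ (A ∖ {x3}) = ∅, so x is NOT a limit point.
  x = x4: open {x3, x4} ∋ x has {x3, x4} ∩ (A ∖ {x4}) = ∅, so x is NOT a limit point.
Collecting: A' = ∅.


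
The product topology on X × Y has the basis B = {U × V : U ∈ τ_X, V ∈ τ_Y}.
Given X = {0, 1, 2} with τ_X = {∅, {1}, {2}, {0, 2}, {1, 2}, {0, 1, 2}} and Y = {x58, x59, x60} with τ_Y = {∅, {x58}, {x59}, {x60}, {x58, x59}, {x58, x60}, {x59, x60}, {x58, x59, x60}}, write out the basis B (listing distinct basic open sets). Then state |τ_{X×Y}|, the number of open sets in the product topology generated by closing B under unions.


Basis B = {∅ × ∅, {1} × {x58}, {1} × {x59}, {1} × {x60}, {2} × {x58}, {2} × {x59}, {2} × {x60}, {0, 2} × {x58}, {0, 2} × {x59}, {0, 2} × {x60}, {1} × {x58, x59}, {1} × {x58, x60}, {1, 2} × {x58}, {1} × {x59, x60}, {1, 2} × {x59}, {1, 2} × {x60}, {2} × {x58, x59}, {2} × {x58, x60}, {2} × {x59, x60}, {0, 1, 2} × {x58}, {0, 1, 2} × {x59}, {0, 1, 2} × {x60}, {1} × {x58, x59, x60}, {2} × {x58, x59, x60}, {0, 2} × {x58, x59}, {0, 2} × {x58, x60}, {0, 2} × {x59, x60}, {1, 2} × {x58, x59}, {1, 2} × {x58, x60}, {1, 2} × {x59, x60}, {0, 2} × {x58, x59, x60}, {0, 1, 2} × {x58, x59}, {0, 1, 2} × {x58, x60}, {0, 1, 2} × {x59, x60}, {1, 2} × {x58, x59, x60}, {0, 1, 2} × {x58, x59, x60}}; |τ_{X×Y}| = 216.

Enumerate products U × V with U ∈ τ_X, V ∈ τ_Y (deduplicated):
  ∅ × ∅ = {} (∅)
  {1} × {x58} = {(1,x58)}
  {1} × {x59} = {(1,x59)}
  {1} × {x60} = {(1,x60)}
  {2} × {x58} = {(2,x58)}
  {2} × {x59} = {(2,x59)}
  {2} × {x60} = {(2,x60)}
  {0, 2} × {x58} = {(0,x58), (2,x58)}
  {0, 2} × {x59} = {(0,x59), (2,x59)}
  {0, 2} × {x60} = {(0,x60), (2,x60)}
  {1} × {x58, x59} = {(1,x58), (1,x59)}
  {1} × {x58, x60} = {(1,x58), (1,x60)}
  {1, 2} × {x58} = {(1,x58), (2,x58)}
  {1} × {x59, x60} = {(1,x59), (1,x60)}
  {1, 2} × {x59} = {(1,x59), (2,x59)}
  {1, 2} × {x60} = {(1,x60), (2,x60)}
  {2} × {x58, x59} = {(2,x58), (2,x59)}
  {2} × {x58, x60} = {(2,x58), (2,x60)}
  {2} × {x59, x60} = {(2,x59), (2,x60)}
  {0, 1, 2} × {x58} = {(0,x58), (1,x58), (2,x58)}
  {0, 1, 2} × {x59} = {(0,x59), (1,x59), (2,x59)}
  {0, 1, 2} × {x60} = {(0,x60), (1,x60), (2,x60)}
  {1} × {x58, x59, x60} = {(1,x58), (1,x59), (1,x60)}
  {2} × {x58, x59, x60} = {(2,x58), (2,x59), (2,x60)}
  {0, 2} × {x58, x59} = {(0,x58), (0,x59), (2,x58), (2,x59)}
  {0, 2} × {x58, x60} = {(0,x58), (0,x60), (2,x58), (2,x60)}
  {0, 2} × {x59, x60} = {(0,x59), (0,x60), (2,x59), (2,x60)}
  {1, 2} × {x58, x59} = {(1,x58), (1,x59), (2,x58), (2,x59)}
  {1, 2} × {x58, x60} = {(1,x58), (1,x60), (2,x58), (2,x60)}
  {1, 2} × {x59, x60} = {(1,x59), (1,x60), (2,x59), (2,x60)}
  {0, 2} × {x58, x59, x60} = {(0,x58), (0,x59), (0,x60), (2,x58), (2,x59), (2,x60)}
  {0, 1, 2} × {x58, x59} = {(0,x58), (0,x59), (1,x58), (1,x59), (2,x58), (2,x59)}
  {0, 1, 2} × {x58, x60} = {(0,x58), (0,x60), (1,x58), (1,x60), (2,x58), (2,x60)}
  {0, 1, 2} × {x59, x60} = {(0,x59), (0,x60), (1,x59), (1,x60), (2,x59), (2,x60)}
  {1, 2} × {x58, x59, x60} = {(1,x58), (1,x59), (1,x60), (2,x58), (2,x59), (2,x60)}
  {0, 1, 2} × {x58, x59, x60} = {(0,x58), (0,x59), (0,x60), (1,x58), (1,x59), (1,x60), (2,x58), (2,x59), (2,x60)}
These 36 distinct sets form the basis B.
Close under arbitrary unions to get τ_{X×Y}; counting gives |τ_{X×Y}| = 216.


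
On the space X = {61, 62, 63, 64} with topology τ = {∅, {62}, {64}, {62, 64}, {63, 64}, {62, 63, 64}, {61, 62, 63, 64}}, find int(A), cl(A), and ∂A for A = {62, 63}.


int(A) = {62}, cl(A) = {61, 62, 63}, ∂A = {61, 63}.

Closed sets in (X, τ) are complements of opens:
  closed(X, τ) = {∅, {61}, {61, 62}, {61, 63}, {61, 62, 63}, {61, 63, 64}, {61, 62, 63, 64}}.
int(A) = ⋃ {U ∈ τ : U ⊆ A}. Opens contained in A: ∅, {62}.
Taking the union of these: int(A) = {62}.
cl(A) = ⋂ {C closed : A ⊆ C}. Closed sets containing A: {61, 62, 63}, {61, 62, 63, 64}.
Intersecting these: cl(A) = {61, 62, 63}.
∂A = cl(A) ∖ int(A) = {61, 62, 63} ∖ {62} = {61, 63}.


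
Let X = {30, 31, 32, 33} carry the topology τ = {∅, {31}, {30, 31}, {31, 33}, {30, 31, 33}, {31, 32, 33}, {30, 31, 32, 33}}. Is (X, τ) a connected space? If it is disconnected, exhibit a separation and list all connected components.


(X, τ) is connected.

Find clopen sets (U ∈ τ with X ∖ U ∈ τ):
  U = ∅, X ∖ U = {30, 31, 32, 33} — both open, so U is clopen.
  U = {30, 31, 32, 33}, X ∖ U = ∅ — both open, so U is clopen.
Only trivial clopens (∅ and X) exist, so (X, τ) is connected.
Compute connected components by grouping points that agree on all clopens:
  component: {30, 31, 32, 33}


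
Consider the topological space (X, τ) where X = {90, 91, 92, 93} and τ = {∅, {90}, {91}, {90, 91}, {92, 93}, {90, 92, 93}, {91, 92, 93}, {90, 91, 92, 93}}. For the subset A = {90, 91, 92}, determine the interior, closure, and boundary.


int(A) = {90, 91}, cl(A) = {90, 91, 92, 93}, ∂A = {92, 93}.

Closed sets in (X, τ) are complements of opens:
  closed(X, τ) = {∅, {90}, {91}, {90, 91}, {92, 93}, {90, 92, 93}, {91, 92, 93}, {90, 91, 92, 93}}.
int(A) = ⋃ {U ∈ τ : U ⊆ A}. Opens contained in A: ∅, {90}, {91}, {90, 91}.
Taking the union of these: int(A) = {90, 91}.
cl(A) = ⋂ {C closed : A ⊆ C}. Closed sets containing A: {90, 91, 92, 93}.
Intersecting these: cl(A) = {90, 91, 92, 93}.
∂A = cl(A) ∖ int(A) = {90, 91, 92, 93} ∖ {90, 91} = {92, 93}.


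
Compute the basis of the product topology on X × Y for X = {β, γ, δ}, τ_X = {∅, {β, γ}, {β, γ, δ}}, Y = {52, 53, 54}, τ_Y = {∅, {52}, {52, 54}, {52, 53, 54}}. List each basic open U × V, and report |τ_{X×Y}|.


Basis B = {∅ × ∅, {β, γ} × {52}, {β, γ, δ} × {52}, {β, γ} × {52, 54}, {β, γ} × {52, 53, 54}, {β, γ, δ} × {52, 54}, {β, γ, δ} × {52, 53, 54}}; |τ_{X×Y}| = 10.

Enumerate products U × V with U ∈ τ_X, V ∈ τ_Y (deduplicated):
  ∅ × ∅ = {} (∅)
  {β, γ} × {52} = {(β,52), (γ,52)}
  {β, γ, δ} × {52} = {(β,52), (γ,52), (δ,52)}
  {β, γ} × {52, 54} = {(β,52), (β,54), (γ,52), (γ,54)}
  {β, γ} × {52, 53, 54} = {(β,52), (β,53), (β,54), (γ,52), (γ,53), (γ,54)}
  {β, γ, δ} × {52, 54} = {(β,52), (β,54), (γ,52), (γ,54), (δ,52), (δ,54)}
  {β, γ, δ} × {52, 53, 54} = {(β,52), (β,53), (β,54), (γ,52), (γ,53), (γ,54), (δ,52), (δ,53), (δ,54)}
These 7 distinct sets form the basis B.
Close under arbitrary unions to get τ_{X×Y}; counting gives |τ_{X×Y}| = 10.


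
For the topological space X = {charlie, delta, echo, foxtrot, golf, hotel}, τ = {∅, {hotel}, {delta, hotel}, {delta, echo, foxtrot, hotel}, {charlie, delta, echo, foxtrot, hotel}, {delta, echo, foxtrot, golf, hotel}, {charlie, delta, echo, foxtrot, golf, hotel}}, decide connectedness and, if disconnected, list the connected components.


(X, τ) is connected.

Find clopen sets (U ∈ τ with X ∖ U ∈ τ):
  U = ∅, X ∖ U = {charlie, delta, echo, foxtrot, golf, hotel} — both open, so U is clopen.
  U = {charlie, delta, echo, foxtrot, golf, hotel}, X ∖ U = ∅ — both open, so U is clopen.
Only trivial clopens (∅ and X) exist, so (X, τ) is connected.
Compute connected components by grouping points that agree on all clopens:
  component: {charlie, delta, echo, foxtrot, golf, hotel}


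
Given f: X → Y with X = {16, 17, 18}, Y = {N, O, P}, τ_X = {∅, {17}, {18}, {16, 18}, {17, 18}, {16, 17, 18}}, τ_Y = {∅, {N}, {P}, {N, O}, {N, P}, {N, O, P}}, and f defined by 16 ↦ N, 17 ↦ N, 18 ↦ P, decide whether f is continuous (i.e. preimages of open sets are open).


f is NOT continuous.

Compute f^{-1}(U) for each U ∈ τ_Y:
  U = ∅: f^{-1}(U) = ∅ ∈ τ_X ✓.
  U = {N}: f^{-1}(U) = {16, 17} ∉ τ_X ✗.
  U = {P}: f^{-1}(U) = {18} ∈ τ_X ✓.
  U = {N, O}: f^{-1}(U) = {16, 17} ∉ τ_X ✗.
  U = {N, P}: f^{-1}(U) = {16, 17, 18} ∈ τ_X ✓.
  U = {N, O, P}: f^{-1}(U) = {16, 17, 18} ∈ τ_X ✓.
Found U = {N} with f^{-1}(U) = {16, 17} not in τ_X. Therefore f is NOT continuous.
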